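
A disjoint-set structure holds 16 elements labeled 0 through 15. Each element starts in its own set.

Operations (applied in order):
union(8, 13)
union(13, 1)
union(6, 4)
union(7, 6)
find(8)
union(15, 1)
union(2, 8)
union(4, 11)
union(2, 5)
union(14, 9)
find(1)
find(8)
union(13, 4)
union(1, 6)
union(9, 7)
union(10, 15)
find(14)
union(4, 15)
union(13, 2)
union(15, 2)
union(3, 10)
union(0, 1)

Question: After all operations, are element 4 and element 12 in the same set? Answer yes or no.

Step 1: union(8, 13) -> merged; set of 8 now {8, 13}
Step 2: union(13, 1) -> merged; set of 13 now {1, 8, 13}
Step 3: union(6, 4) -> merged; set of 6 now {4, 6}
Step 4: union(7, 6) -> merged; set of 7 now {4, 6, 7}
Step 5: find(8) -> no change; set of 8 is {1, 8, 13}
Step 6: union(15, 1) -> merged; set of 15 now {1, 8, 13, 15}
Step 7: union(2, 8) -> merged; set of 2 now {1, 2, 8, 13, 15}
Step 8: union(4, 11) -> merged; set of 4 now {4, 6, 7, 11}
Step 9: union(2, 5) -> merged; set of 2 now {1, 2, 5, 8, 13, 15}
Step 10: union(14, 9) -> merged; set of 14 now {9, 14}
Step 11: find(1) -> no change; set of 1 is {1, 2, 5, 8, 13, 15}
Step 12: find(8) -> no change; set of 8 is {1, 2, 5, 8, 13, 15}
Step 13: union(13, 4) -> merged; set of 13 now {1, 2, 4, 5, 6, 7, 8, 11, 13, 15}
Step 14: union(1, 6) -> already same set; set of 1 now {1, 2, 4, 5, 6, 7, 8, 11, 13, 15}
Step 15: union(9, 7) -> merged; set of 9 now {1, 2, 4, 5, 6, 7, 8, 9, 11, 13, 14, 15}
Step 16: union(10, 15) -> merged; set of 10 now {1, 2, 4, 5, 6, 7, 8, 9, 10, 11, 13, 14, 15}
Step 17: find(14) -> no change; set of 14 is {1, 2, 4, 5, 6, 7, 8, 9, 10, 11, 13, 14, 15}
Step 18: union(4, 15) -> already same set; set of 4 now {1, 2, 4, 5, 6, 7, 8, 9, 10, 11, 13, 14, 15}
Step 19: union(13, 2) -> already same set; set of 13 now {1, 2, 4, 5, 6, 7, 8, 9, 10, 11, 13, 14, 15}
Step 20: union(15, 2) -> already same set; set of 15 now {1, 2, 4, 5, 6, 7, 8, 9, 10, 11, 13, 14, 15}
Step 21: union(3, 10) -> merged; set of 3 now {1, 2, 3, 4, 5, 6, 7, 8, 9, 10, 11, 13, 14, 15}
Step 22: union(0, 1) -> merged; set of 0 now {0, 1, 2, 3, 4, 5, 6, 7, 8, 9, 10, 11, 13, 14, 15}
Set of 4: {0, 1, 2, 3, 4, 5, 6, 7, 8, 9, 10, 11, 13, 14, 15}; 12 is not a member.

Answer: no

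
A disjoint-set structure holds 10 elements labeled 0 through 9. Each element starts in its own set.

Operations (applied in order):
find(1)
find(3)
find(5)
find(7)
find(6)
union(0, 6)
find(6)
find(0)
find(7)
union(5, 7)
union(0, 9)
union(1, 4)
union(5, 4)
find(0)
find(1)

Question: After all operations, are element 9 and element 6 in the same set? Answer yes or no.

Step 1: find(1) -> no change; set of 1 is {1}
Step 2: find(3) -> no change; set of 3 is {3}
Step 3: find(5) -> no change; set of 5 is {5}
Step 4: find(7) -> no change; set of 7 is {7}
Step 5: find(6) -> no change; set of 6 is {6}
Step 6: union(0, 6) -> merged; set of 0 now {0, 6}
Step 7: find(6) -> no change; set of 6 is {0, 6}
Step 8: find(0) -> no change; set of 0 is {0, 6}
Step 9: find(7) -> no change; set of 7 is {7}
Step 10: union(5, 7) -> merged; set of 5 now {5, 7}
Step 11: union(0, 9) -> merged; set of 0 now {0, 6, 9}
Step 12: union(1, 4) -> merged; set of 1 now {1, 4}
Step 13: union(5, 4) -> merged; set of 5 now {1, 4, 5, 7}
Step 14: find(0) -> no change; set of 0 is {0, 6, 9}
Step 15: find(1) -> no change; set of 1 is {1, 4, 5, 7}
Set of 9: {0, 6, 9}; 6 is a member.

Answer: yes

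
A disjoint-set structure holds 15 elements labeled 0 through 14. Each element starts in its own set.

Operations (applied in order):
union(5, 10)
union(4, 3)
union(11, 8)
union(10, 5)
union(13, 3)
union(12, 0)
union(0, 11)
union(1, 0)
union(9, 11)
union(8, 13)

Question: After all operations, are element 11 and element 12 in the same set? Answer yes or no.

Answer: yes

Derivation:
Step 1: union(5, 10) -> merged; set of 5 now {5, 10}
Step 2: union(4, 3) -> merged; set of 4 now {3, 4}
Step 3: union(11, 8) -> merged; set of 11 now {8, 11}
Step 4: union(10, 5) -> already same set; set of 10 now {5, 10}
Step 5: union(13, 3) -> merged; set of 13 now {3, 4, 13}
Step 6: union(12, 0) -> merged; set of 12 now {0, 12}
Step 7: union(0, 11) -> merged; set of 0 now {0, 8, 11, 12}
Step 8: union(1, 0) -> merged; set of 1 now {0, 1, 8, 11, 12}
Step 9: union(9, 11) -> merged; set of 9 now {0, 1, 8, 9, 11, 12}
Step 10: union(8, 13) -> merged; set of 8 now {0, 1, 3, 4, 8, 9, 11, 12, 13}
Set of 11: {0, 1, 3, 4, 8, 9, 11, 12, 13}; 12 is a member.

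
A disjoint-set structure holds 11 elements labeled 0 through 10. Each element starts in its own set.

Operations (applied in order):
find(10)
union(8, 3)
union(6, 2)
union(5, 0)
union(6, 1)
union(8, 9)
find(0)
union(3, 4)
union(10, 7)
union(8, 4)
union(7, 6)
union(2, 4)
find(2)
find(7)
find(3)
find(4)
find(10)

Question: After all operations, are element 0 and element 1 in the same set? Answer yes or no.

Step 1: find(10) -> no change; set of 10 is {10}
Step 2: union(8, 3) -> merged; set of 8 now {3, 8}
Step 3: union(6, 2) -> merged; set of 6 now {2, 6}
Step 4: union(5, 0) -> merged; set of 5 now {0, 5}
Step 5: union(6, 1) -> merged; set of 6 now {1, 2, 6}
Step 6: union(8, 9) -> merged; set of 8 now {3, 8, 9}
Step 7: find(0) -> no change; set of 0 is {0, 5}
Step 8: union(3, 4) -> merged; set of 3 now {3, 4, 8, 9}
Step 9: union(10, 7) -> merged; set of 10 now {7, 10}
Step 10: union(8, 4) -> already same set; set of 8 now {3, 4, 8, 9}
Step 11: union(7, 6) -> merged; set of 7 now {1, 2, 6, 7, 10}
Step 12: union(2, 4) -> merged; set of 2 now {1, 2, 3, 4, 6, 7, 8, 9, 10}
Step 13: find(2) -> no change; set of 2 is {1, 2, 3, 4, 6, 7, 8, 9, 10}
Step 14: find(7) -> no change; set of 7 is {1, 2, 3, 4, 6, 7, 8, 9, 10}
Step 15: find(3) -> no change; set of 3 is {1, 2, 3, 4, 6, 7, 8, 9, 10}
Step 16: find(4) -> no change; set of 4 is {1, 2, 3, 4, 6, 7, 8, 9, 10}
Step 17: find(10) -> no change; set of 10 is {1, 2, 3, 4, 6, 7, 8, 9, 10}
Set of 0: {0, 5}; 1 is not a member.

Answer: no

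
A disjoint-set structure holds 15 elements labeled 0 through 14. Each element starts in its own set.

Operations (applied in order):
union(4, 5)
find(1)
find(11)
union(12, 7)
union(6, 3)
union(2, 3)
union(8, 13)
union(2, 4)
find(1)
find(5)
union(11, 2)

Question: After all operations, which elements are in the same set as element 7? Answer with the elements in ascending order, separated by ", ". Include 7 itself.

Answer: 7, 12

Derivation:
Step 1: union(4, 5) -> merged; set of 4 now {4, 5}
Step 2: find(1) -> no change; set of 1 is {1}
Step 3: find(11) -> no change; set of 11 is {11}
Step 4: union(12, 7) -> merged; set of 12 now {7, 12}
Step 5: union(6, 3) -> merged; set of 6 now {3, 6}
Step 6: union(2, 3) -> merged; set of 2 now {2, 3, 6}
Step 7: union(8, 13) -> merged; set of 8 now {8, 13}
Step 8: union(2, 4) -> merged; set of 2 now {2, 3, 4, 5, 6}
Step 9: find(1) -> no change; set of 1 is {1}
Step 10: find(5) -> no change; set of 5 is {2, 3, 4, 5, 6}
Step 11: union(11, 2) -> merged; set of 11 now {2, 3, 4, 5, 6, 11}
Component of 7: {7, 12}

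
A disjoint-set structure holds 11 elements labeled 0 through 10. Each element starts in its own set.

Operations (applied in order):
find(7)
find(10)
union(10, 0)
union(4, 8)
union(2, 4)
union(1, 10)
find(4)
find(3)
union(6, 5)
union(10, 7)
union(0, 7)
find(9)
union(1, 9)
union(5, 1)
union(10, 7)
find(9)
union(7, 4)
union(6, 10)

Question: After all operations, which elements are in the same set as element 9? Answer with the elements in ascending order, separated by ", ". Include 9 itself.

Step 1: find(7) -> no change; set of 7 is {7}
Step 2: find(10) -> no change; set of 10 is {10}
Step 3: union(10, 0) -> merged; set of 10 now {0, 10}
Step 4: union(4, 8) -> merged; set of 4 now {4, 8}
Step 5: union(2, 4) -> merged; set of 2 now {2, 4, 8}
Step 6: union(1, 10) -> merged; set of 1 now {0, 1, 10}
Step 7: find(4) -> no change; set of 4 is {2, 4, 8}
Step 8: find(3) -> no change; set of 3 is {3}
Step 9: union(6, 5) -> merged; set of 6 now {5, 6}
Step 10: union(10, 7) -> merged; set of 10 now {0, 1, 7, 10}
Step 11: union(0, 7) -> already same set; set of 0 now {0, 1, 7, 10}
Step 12: find(9) -> no change; set of 9 is {9}
Step 13: union(1, 9) -> merged; set of 1 now {0, 1, 7, 9, 10}
Step 14: union(5, 1) -> merged; set of 5 now {0, 1, 5, 6, 7, 9, 10}
Step 15: union(10, 7) -> already same set; set of 10 now {0, 1, 5, 6, 7, 9, 10}
Step 16: find(9) -> no change; set of 9 is {0, 1, 5, 6, 7, 9, 10}
Step 17: union(7, 4) -> merged; set of 7 now {0, 1, 2, 4, 5, 6, 7, 8, 9, 10}
Step 18: union(6, 10) -> already same set; set of 6 now {0, 1, 2, 4, 5, 6, 7, 8, 9, 10}
Component of 9: {0, 1, 2, 4, 5, 6, 7, 8, 9, 10}

Answer: 0, 1, 2, 4, 5, 6, 7, 8, 9, 10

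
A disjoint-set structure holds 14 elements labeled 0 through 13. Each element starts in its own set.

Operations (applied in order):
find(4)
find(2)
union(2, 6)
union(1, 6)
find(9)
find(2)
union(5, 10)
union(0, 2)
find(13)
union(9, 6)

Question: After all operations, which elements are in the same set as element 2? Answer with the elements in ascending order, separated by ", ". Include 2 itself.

Step 1: find(4) -> no change; set of 4 is {4}
Step 2: find(2) -> no change; set of 2 is {2}
Step 3: union(2, 6) -> merged; set of 2 now {2, 6}
Step 4: union(1, 6) -> merged; set of 1 now {1, 2, 6}
Step 5: find(9) -> no change; set of 9 is {9}
Step 6: find(2) -> no change; set of 2 is {1, 2, 6}
Step 7: union(5, 10) -> merged; set of 5 now {5, 10}
Step 8: union(0, 2) -> merged; set of 0 now {0, 1, 2, 6}
Step 9: find(13) -> no change; set of 13 is {13}
Step 10: union(9, 6) -> merged; set of 9 now {0, 1, 2, 6, 9}
Component of 2: {0, 1, 2, 6, 9}

Answer: 0, 1, 2, 6, 9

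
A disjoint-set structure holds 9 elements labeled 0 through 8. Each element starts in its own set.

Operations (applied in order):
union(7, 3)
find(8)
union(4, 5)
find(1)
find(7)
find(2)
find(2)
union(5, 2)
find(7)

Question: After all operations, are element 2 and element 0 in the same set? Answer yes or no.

Answer: no

Derivation:
Step 1: union(7, 3) -> merged; set of 7 now {3, 7}
Step 2: find(8) -> no change; set of 8 is {8}
Step 3: union(4, 5) -> merged; set of 4 now {4, 5}
Step 4: find(1) -> no change; set of 1 is {1}
Step 5: find(7) -> no change; set of 7 is {3, 7}
Step 6: find(2) -> no change; set of 2 is {2}
Step 7: find(2) -> no change; set of 2 is {2}
Step 8: union(5, 2) -> merged; set of 5 now {2, 4, 5}
Step 9: find(7) -> no change; set of 7 is {3, 7}
Set of 2: {2, 4, 5}; 0 is not a member.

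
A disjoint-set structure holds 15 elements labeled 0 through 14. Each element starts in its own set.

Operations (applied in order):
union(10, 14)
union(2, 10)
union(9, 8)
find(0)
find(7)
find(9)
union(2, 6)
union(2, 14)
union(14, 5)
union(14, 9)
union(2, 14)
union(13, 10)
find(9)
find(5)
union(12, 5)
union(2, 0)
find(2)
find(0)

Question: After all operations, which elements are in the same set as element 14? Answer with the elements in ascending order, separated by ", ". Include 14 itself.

Step 1: union(10, 14) -> merged; set of 10 now {10, 14}
Step 2: union(2, 10) -> merged; set of 2 now {2, 10, 14}
Step 3: union(9, 8) -> merged; set of 9 now {8, 9}
Step 4: find(0) -> no change; set of 0 is {0}
Step 5: find(7) -> no change; set of 7 is {7}
Step 6: find(9) -> no change; set of 9 is {8, 9}
Step 7: union(2, 6) -> merged; set of 2 now {2, 6, 10, 14}
Step 8: union(2, 14) -> already same set; set of 2 now {2, 6, 10, 14}
Step 9: union(14, 5) -> merged; set of 14 now {2, 5, 6, 10, 14}
Step 10: union(14, 9) -> merged; set of 14 now {2, 5, 6, 8, 9, 10, 14}
Step 11: union(2, 14) -> already same set; set of 2 now {2, 5, 6, 8, 9, 10, 14}
Step 12: union(13, 10) -> merged; set of 13 now {2, 5, 6, 8, 9, 10, 13, 14}
Step 13: find(9) -> no change; set of 9 is {2, 5, 6, 8, 9, 10, 13, 14}
Step 14: find(5) -> no change; set of 5 is {2, 5, 6, 8, 9, 10, 13, 14}
Step 15: union(12, 5) -> merged; set of 12 now {2, 5, 6, 8, 9, 10, 12, 13, 14}
Step 16: union(2, 0) -> merged; set of 2 now {0, 2, 5, 6, 8, 9, 10, 12, 13, 14}
Step 17: find(2) -> no change; set of 2 is {0, 2, 5, 6, 8, 9, 10, 12, 13, 14}
Step 18: find(0) -> no change; set of 0 is {0, 2, 5, 6, 8, 9, 10, 12, 13, 14}
Component of 14: {0, 2, 5, 6, 8, 9, 10, 12, 13, 14}

Answer: 0, 2, 5, 6, 8, 9, 10, 12, 13, 14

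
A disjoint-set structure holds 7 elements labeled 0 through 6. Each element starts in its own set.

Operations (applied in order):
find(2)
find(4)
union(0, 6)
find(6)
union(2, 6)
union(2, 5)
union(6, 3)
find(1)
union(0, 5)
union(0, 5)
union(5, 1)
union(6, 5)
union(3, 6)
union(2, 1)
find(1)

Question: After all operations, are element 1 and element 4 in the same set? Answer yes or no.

Answer: no

Derivation:
Step 1: find(2) -> no change; set of 2 is {2}
Step 2: find(4) -> no change; set of 4 is {4}
Step 3: union(0, 6) -> merged; set of 0 now {0, 6}
Step 4: find(6) -> no change; set of 6 is {0, 6}
Step 5: union(2, 6) -> merged; set of 2 now {0, 2, 6}
Step 6: union(2, 5) -> merged; set of 2 now {0, 2, 5, 6}
Step 7: union(6, 3) -> merged; set of 6 now {0, 2, 3, 5, 6}
Step 8: find(1) -> no change; set of 1 is {1}
Step 9: union(0, 5) -> already same set; set of 0 now {0, 2, 3, 5, 6}
Step 10: union(0, 5) -> already same set; set of 0 now {0, 2, 3, 5, 6}
Step 11: union(5, 1) -> merged; set of 5 now {0, 1, 2, 3, 5, 6}
Step 12: union(6, 5) -> already same set; set of 6 now {0, 1, 2, 3, 5, 6}
Step 13: union(3, 6) -> already same set; set of 3 now {0, 1, 2, 3, 5, 6}
Step 14: union(2, 1) -> already same set; set of 2 now {0, 1, 2, 3, 5, 6}
Step 15: find(1) -> no change; set of 1 is {0, 1, 2, 3, 5, 6}
Set of 1: {0, 1, 2, 3, 5, 6}; 4 is not a member.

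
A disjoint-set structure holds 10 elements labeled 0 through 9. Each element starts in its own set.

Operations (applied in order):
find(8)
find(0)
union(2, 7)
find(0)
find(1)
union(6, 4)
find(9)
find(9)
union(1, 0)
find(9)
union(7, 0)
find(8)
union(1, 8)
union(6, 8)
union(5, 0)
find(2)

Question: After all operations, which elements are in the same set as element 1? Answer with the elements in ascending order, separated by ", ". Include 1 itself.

Step 1: find(8) -> no change; set of 8 is {8}
Step 2: find(0) -> no change; set of 0 is {0}
Step 3: union(2, 7) -> merged; set of 2 now {2, 7}
Step 4: find(0) -> no change; set of 0 is {0}
Step 5: find(1) -> no change; set of 1 is {1}
Step 6: union(6, 4) -> merged; set of 6 now {4, 6}
Step 7: find(9) -> no change; set of 9 is {9}
Step 8: find(9) -> no change; set of 9 is {9}
Step 9: union(1, 0) -> merged; set of 1 now {0, 1}
Step 10: find(9) -> no change; set of 9 is {9}
Step 11: union(7, 0) -> merged; set of 7 now {0, 1, 2, 7}
Step 12: find(8) -> no change; set of 8 is {8}
Step 13: union(1, 8) -> merged; set of 1 now {0, 1, 2, 7, 8}
Step 14: union(6, 8) -> merged; set of 6 now {0, 1, 2, 4, 6, 7, 8}
Step 15: union(5, 0) -> merged; set of 5 now {0, 1, 2, 4, 5, 6, 7, 8}
Step 16: find(2) -> no change; set of 2 is {0, 1, 2, 4, 5, 6, 7, 8}
Component of 1: {0, 1, 2, 4, 5, 6, 7, 8}

Answer: 0, 1, 2, 4, 5, 6, 7, 8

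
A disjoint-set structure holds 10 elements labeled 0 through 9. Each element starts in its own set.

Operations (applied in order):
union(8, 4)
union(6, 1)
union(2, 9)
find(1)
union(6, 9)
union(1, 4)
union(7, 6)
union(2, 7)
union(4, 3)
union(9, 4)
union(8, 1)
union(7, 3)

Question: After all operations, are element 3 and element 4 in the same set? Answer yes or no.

Answer: yes

Derivation:
Step 1: union(8, 4) -> merged; set of 8 now {4, 8}
Step 2: union(6, 1) -> merged; set of 6 now {1, 6}
Step 3: union(2, 9) -> merged; set of 2 now {2, 9}
Step 4: find(1) -> no change; set of 1 is {1, 6}
Step 5: union(6, 9) -> merged; set of 6 now {1, 2, 6, 9}
Step 6: union(1, 4) -> merged; set of 1 now {1, 2, 4, 6, 8, 9}
Step 7: union(7, 6) -> merged; set of 7 now {1, 2, 4, 6, 7, 8, 9}
Step 8: union(2, 7) -> already same set; set of 2 now {1, 2, 4, 6, 7, 8, 9}
Step 9: union(4, 3) -> merged; set of 4 now {1, 2, 3, 4, 6, 7, 8, 9}
Step 10: union(9, 4) -> already same set; set of 9 now {1, 2, 3, 4, 6, 7, 8, 9}
Step 11: union(8, 1) -> already same set; set of 8 now {1, 2, 3, 4, 6, 7, 8, 9}
Step 12: union(7, 3) -> already same set; set of 7 now {1, 2, 3, 4, 6, 7, 8, 9}
Set of 3: {1, 2, 3, 4, 6, 7, 8, 9}; 4 is a member.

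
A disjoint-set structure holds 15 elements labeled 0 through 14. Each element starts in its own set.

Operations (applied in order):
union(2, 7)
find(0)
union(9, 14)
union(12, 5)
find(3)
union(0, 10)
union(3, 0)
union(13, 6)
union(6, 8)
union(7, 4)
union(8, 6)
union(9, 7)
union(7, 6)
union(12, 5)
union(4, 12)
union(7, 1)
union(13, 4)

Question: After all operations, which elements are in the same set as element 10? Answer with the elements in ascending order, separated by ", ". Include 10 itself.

Step 1: union(2, 7) -> merged; set of 2 now {2, 7}
Step 2: find(0) -> no change; set of 0 is {0}
Step 3: union(9, 14) -> merged; set of 9 now {9, 14}
Step 4: union(12, 5) -> merged; set of 12 now {5, 12}
Step 5: find(3) -> no change; set of 3 is {3}
Step 6: union(0, 10) -> merged; set of 0 now {0, 10}
Step 7: union(3, 0) -> merged; set of 3 now {0, 3, 10}
Step 8: union(13, 6) -> merged; set of 13 now {6, 13}
Step 9: union(6, 8) -> merged; set of 6 now {6, 8, 13}
Step 10: union(7, 4) -> merged; set of 7 now {2, 4, 7}
Step 11: union(8, 6) -> already same set; set of 8 now {6, 8, 13}
Step 12: union(9, 7) -> merged; set of 9 now {2, 4, 7, 9, 14}
Step 13: union(7, 6) -> merged; set of 7 now {2, 4, 6, 7, 8, 9, 13, 14}
Step 14: union(12, 5) -> already same set; set of 12 now {5, 12}
Step 15: union(4, 12) -> merged; set of 4 now {2, 4, 5, 6, 7, 8, 9, 12, 13, 14}
Step 16: union(7, 1) -> merged; set of 7 now {1, 2, 4, 5, 6, 7, 8, 9, 12, 13, 14}
Step 17: union(13, 4) -> already same set; set of 13 now {1, 2, 4, 5, 6, 7, 8, 9, 12, 13, 14}
Component of 10: {0, 3, 10}

Answer: 0, 3, 10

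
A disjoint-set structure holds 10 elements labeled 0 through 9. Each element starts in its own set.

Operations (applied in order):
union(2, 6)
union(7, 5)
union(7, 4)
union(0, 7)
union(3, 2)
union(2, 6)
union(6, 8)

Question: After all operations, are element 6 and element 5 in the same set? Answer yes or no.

Answer: no

Derivation:
Step 1: union(2, 6) -> merged; set of 2 now {2, 6}
Step 2: union(7, 5) -> merged; set of 7 now {5, 7}
Step 3: union(7, 4) -> merged; set of 7 now {4, 5, 7}
Step 4: union(0, 7) -> merged; set of 0 now {0, 4, 5, 7}
Step 5: union(3, 2) -> merged; set of 3 now {2, 3, 6}
Step 6: union(2, 6) -> already same set; set of 2 now {2, 3, 6}
Step 7: union(6, 8) -> merged; set of 6 now {2, 3, 6, 8}
Set of 6: {2, 3, 6, 8}; 5 is not a member.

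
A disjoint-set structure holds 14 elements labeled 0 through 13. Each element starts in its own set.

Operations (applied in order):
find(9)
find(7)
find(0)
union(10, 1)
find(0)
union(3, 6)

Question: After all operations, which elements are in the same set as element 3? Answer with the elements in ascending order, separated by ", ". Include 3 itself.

Step 1: find(9) -> no change; set of 9 is {9}
Step 2: find(7) -> no change; set of 7 is {7}
Step 3: find(0) -> no change; set of 0 is {0}
Step 4: union(10, 1) -> merged; set of 10 now {1, 10}
Step 5: find(0) -> no change; set of 0 is {0}
Step 6: union(3, 6) -> merged; set of 3 now {3, 6}
Component of 3: {3, 6}

Answer: 3, 6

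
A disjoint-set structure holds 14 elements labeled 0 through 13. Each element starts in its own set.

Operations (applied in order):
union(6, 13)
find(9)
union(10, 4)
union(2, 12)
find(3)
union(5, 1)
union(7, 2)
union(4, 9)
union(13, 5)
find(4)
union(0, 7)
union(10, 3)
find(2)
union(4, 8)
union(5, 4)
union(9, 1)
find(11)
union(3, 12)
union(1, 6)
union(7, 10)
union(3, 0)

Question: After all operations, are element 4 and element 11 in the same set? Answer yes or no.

Step 1: union(6, 13) -> merged; set of 6 now {6, 13}
Step 2: find(9) -> no change; set of 9 is {9}
Step 3: union(10, 4) -> merged; set of 10 now {4, 10}
Step 4: union(2, 12) -> merged; set of 2 now {2, 12}
Step 5: find(3) -> no change; set of 3 is {3}
Step 6: union(5, 1) -> merged; set of 5 now {1, 5}
Step 7: union(7, 2) -> merged; set of 7 now {2, 7, 12}
Step 8: union(4, 9) -> merged; set of 4 now {4, 9, 10}
Step 9: union(13, 5) -> merged; set of 13 now {1, 5, 6, 13}
Step 10: find(4) -> no change; set of 4 is {4, 9, 10}
Step 11: union(0, 7) -> merged; set of 0 now {0, 2, 7, 12}
Step 12: union(10, 3) -> merged; set of 10 now {3, 4, 9, 10}
Step 13: find(2) -> no change; set of 2 is {0, 2, 7, 12}
Step 14: union(4, 8) -> merged; set of 4 now {3, 4, 8, 9, 10}
Step 15: union(5, 4) -> merged; set of 5 now {1, 3, 4, 5, 6, 8, 9, 10, 13}
Step 16: union(9, 1) -> already same set; set of 9 now {1, 3, 4, 5, 6, 8, 9, 10, 13}
Step 17: find(11) -> no change; set of 11 is {11}
Step 18: union(3, 12) -> merged; set of 3 now {0, 1, 2, 3, 4, 5, 6, 7, 8, 9, 10, 12, 13}
Step 19: union(1, 6) -> already same set; set of 1 now {0, 1, 2, 3, 4, 5, 6, 7, 8, 9, 10, 12, 13}
Step 20: union(7, 10) -> already same set; set of 7 now {0, 1, 2, 3, 4, 5, 6, 7, 8, 9, 10, 12, 13}
Step 21: union(3, 0) -> already same set; set of 3 now {0, 1, 2, 3, 4, 5, 6, 7, 8, 9, 10, 12, 13}
Set of 4: {0, 1, 2, 3, 4, 5, 6, 7, 8, 9, 10, 12, 13}; 11 is not a member.

Answer: no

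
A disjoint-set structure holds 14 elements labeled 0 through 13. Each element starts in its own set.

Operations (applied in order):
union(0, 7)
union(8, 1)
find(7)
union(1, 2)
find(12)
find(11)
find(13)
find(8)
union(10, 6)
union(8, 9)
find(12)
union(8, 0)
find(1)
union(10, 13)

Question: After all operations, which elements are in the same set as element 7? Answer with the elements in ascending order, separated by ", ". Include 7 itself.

Step 1: union(0, 7) -> merged; set of 0 now {0, 7}
Step 2: union(8, 1) -> merged; set of 8 now {1, 8}
Step 3: find(7) -> no change; set of 7 is {0, 7}
Step 4: union(1, 2) -> merged; set of 1 now {1, 2, 8}
Step 5: find(12) -> no change; set of 12 is {12}
Step 6: find(11) -> no change; set of 11 is {11}
Step 7: find(13) -> no change; set of 13 is {13}
Step 8: find(8) -> no change; set of 8 is {1, 2, 8}
Step 9: union(10, 6) -> merged; set of 10 now {6, 10}
Step 10: union(8, 9) -> merged; set of 8 now {1, 2, 8, 9}
Step 11: find(12) -> no change; set of 12 is {12}
Step 12: union(8, 0) -> merged; set of 8 now {0, 1, 2, 7, 8, 9}
Step 13: find(1) -> no change; set of 1 is {0, 1, 2, 7, 8, 9}
Step 14: union(10, 13) -> merged; set of 10 now {6, 10, 13}
Component of 7: {0, 1, 2, 7, 8, 9}

Answer: 0, 1, 2, 7, 8, 9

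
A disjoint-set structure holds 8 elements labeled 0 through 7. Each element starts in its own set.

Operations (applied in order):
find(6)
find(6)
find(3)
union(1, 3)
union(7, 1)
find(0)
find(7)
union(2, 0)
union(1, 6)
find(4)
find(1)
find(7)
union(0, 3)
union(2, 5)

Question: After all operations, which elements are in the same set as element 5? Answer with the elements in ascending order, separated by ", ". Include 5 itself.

Step 1: find(6) -> no change; set of 6 is {6}
Step 2: find(6) -> no change; set of 6 is {6}
Step 3: find(3) -> no change; set of 3 is {3}
Step 4: union(1, 3) -> merged; set of 1 now {1, 3}
Step 5: union(7, 1) -> merged; set of 7 now {1, 3, 7}
Step 6: find(0) -> no change; set of 0 is {0}
Step 7: find(7) -> no change; set of 7 is {1, 3, 7}
Step 8: union(2, 0) -> merged; set of 2 now {0, 2}
Step 9: union(1, 6) -> merged; set of 1 now {1, 3, 6, 7}
Step 10: find(4) -> no change; set of 4 is {4}
Step 11: find(1) -> no change; set of 1 is {1, 3, 6, 7}
Step 12: find(7) -> no change; set of 7 is {1, 3, 6, 7}
Step 13: union(0, 3) -> merged; set of 0 now {0, 1, 2, 3, 6, 7}
Step 14: union(2, 5) -> merged; set of 2 now {0, 1, 2, 3, 5, 6, 7}
Component of 5: {0, 1, 2, 3, 5, 6, 7}

Answer: 0, 1, 2, 3, 5, 6, 7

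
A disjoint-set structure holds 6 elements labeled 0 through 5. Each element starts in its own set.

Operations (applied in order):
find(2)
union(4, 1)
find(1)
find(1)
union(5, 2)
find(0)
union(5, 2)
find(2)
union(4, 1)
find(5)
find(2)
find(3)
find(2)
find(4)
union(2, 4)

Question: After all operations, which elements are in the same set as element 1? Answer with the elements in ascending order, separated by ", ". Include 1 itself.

Step 1: find(2) -> no change; set of 2 is {2}
Step 2: union(4, 1) -> merged; set of 4 now {1, 4}
Step 3: find(1) -> no change; set of 1 is {1, 4}
Step 4: find(1) -> no change; set of 1 is {1, 4}
Step 5: union(5, 2) -> merged; set of 5 now {2, 5}
Step 6: find(0) -> no change; set of 0 is {0}
Step 7: union(5, 2) -> already same set; set of 5 now {2, 5}
Step 8: find(2) -> no change; set of 2 is {2, 5}
Step 9: union(4, 1) -> already same set; set of 4 now {1, 4}
Step 10: find(5) -> no change; set of 5 is {2, 5}
Step 11: find(2) -> no change; set of 2 is {2, 5}
Step 12: find(3) -> no change; set of 3 is {3}
Step 13: find(2) -> no change; set of 2 is {2, 5}
Step 14: find(4) -> no change; set of 4 is {1, 4}
Step 15: union(2, 4) -> merged; set of 2 now {1, 2, 4, 5}
Component of 1: {1, 2, 4, 5}

Answer: 1, 2, 4, 5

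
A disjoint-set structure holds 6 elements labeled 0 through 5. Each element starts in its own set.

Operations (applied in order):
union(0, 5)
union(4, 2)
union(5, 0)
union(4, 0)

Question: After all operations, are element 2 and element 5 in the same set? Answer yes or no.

Step 1: union(0, 5) -> merged; set of 0 now {0, 5}
Step 2: union(4, 2) -> merged; set of 4 now {2, 4}
Step 3: union(5, 0) -> already same set; set of 5 now {0, 5}
Step 4: union(4, 0) -> merged; set of 4 now {0, 2, 4, 5}
Set of 2: {0, 2, 4, 5}; 5 is a member.

Answer: yes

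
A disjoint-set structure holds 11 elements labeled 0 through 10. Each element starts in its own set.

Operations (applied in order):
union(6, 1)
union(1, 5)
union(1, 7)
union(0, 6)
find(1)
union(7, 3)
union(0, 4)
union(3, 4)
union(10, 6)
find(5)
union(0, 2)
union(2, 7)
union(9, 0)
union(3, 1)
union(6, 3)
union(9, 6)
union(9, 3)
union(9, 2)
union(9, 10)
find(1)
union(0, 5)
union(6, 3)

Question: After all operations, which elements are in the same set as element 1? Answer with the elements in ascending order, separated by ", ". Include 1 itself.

Answer: 0, 1, 2, 3, 4, 5, 6, 7, 9, 10

Derivation:
Step 1: union(6, 1) -> merged; set of 6 now {1, 6}
Step 2: union(1, 5) -> merged; set of 1 now {1, 5, 6}
Step 3: union(1, 7) -> merged; set of 1 now {1, 5, 6, 7}
Step 4: union(0, 6) -> merged; set of 0 now {0, 1, 5, 6, 7}
Step 5: find(1) -> no change; set of 1 is {0, 1, 5, 6, 7}
Step 6: union(7, 3) -> merged; set of 7 now {0, 1, 3, 5, 6, 7}
Step 7: union(0, 4) -> merged; set of 0 now {0, 1, 3, 4, 5, 6, 7}
Step 8: union(3, 4) -> already same set; set of 3 now {0, 1, 3, 4, 5, 6, 7}
Step 9: union(10, 6) -> merged; set of 10 now {0, 1, 3, 4, 5, 6, 7, 10}
Step 10: find(5) -> no change; set of 5 is {0, 1, 3, 4, 5, 6, 7, 10}
Step 11: union(0, 2) -> merged; set of 0 now {0, 1, 2, 3, 4, 5, 6, 7, 10}
Step 12: union(2, 7) -> already same set; set of 2 now {0, 1, 2, 3, 4, 5, 6, 7, 10}
Step 13: union(9, 0) -> merged; set of 9 now {0, 1, 2, 3, 4, 5, 6, 7, 9, 10}
Step 14: union(3, 1) -> already same set; set of 3 now {0, 1, 2, 3, 4, 5, 6, 7, 9, 10}
Step 15: union(6, 3) -> already same set; set of 6 now {0, 1, 2, 3, 4, 5, 6, 7, 9, 10}
Step 16: union(9, 6) -> already same set; set of 9 now {0, 1, 2, 3, 4, 5, 6, 7, 9, 10}
Step 17: union(9, 3) -> already same set; set of 9 now {0, 1, 2, 3, 4, 5, 6, 7, 9, 10}
Step 18: union(9, 2) -> already same set; set of 9 now {0, 1, 2, 3, 4, 5, 6, 7, 9, 10}
Step 19: union(9, 10) -> already same set; set of 9 now {0, 1, 2, 3, 4, 5, 6, 7, 9, 10}
Step 20: find(1) -> no change; set of 1 is {0, 1, 2, 3, 4, 5, 6, 7, 9, 10}
Step 21: union(0, 5) -> already same set; set of 0 now {0, 1, 2, 3, 4, 5, 6, 7, 9, 10}
Step 22: union(6, 3) -> already same set; set of 6 now {0, 1, 2, 3, 4, 5, 6, 7, 9, 10}
Component of 1: {0, 1, 2, 3, 4, 5, 6, 7, 9, 10}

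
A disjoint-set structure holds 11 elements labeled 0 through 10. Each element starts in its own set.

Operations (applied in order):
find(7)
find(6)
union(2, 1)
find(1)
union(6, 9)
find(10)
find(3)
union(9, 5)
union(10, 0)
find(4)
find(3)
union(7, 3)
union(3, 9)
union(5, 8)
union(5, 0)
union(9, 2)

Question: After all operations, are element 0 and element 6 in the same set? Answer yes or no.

Step 1: find(7) -> no change; set of 7 is {7}
Step 2: find(6) -> no change; set of 6 is {6}
Step 3: union(2, 1) -> merged; set of 2 now {1, 2}
Step 4: find(1) -> no change; set of 1 is {1, 2}
Step 5: union(6, 9) -> merged; set of 6 now {6, 9}
Step 6: find(10) -> no change; set of 10 is {10}
Step 7: find(3) -> no change; set of 3 is {3}
Step 8: union(9, 5) -> merged; set of 9 now {5, 6, 9}
Step 9: union(10, 0) -> merged; set of 10 now {0, 10}
Step 10: find(4) -> no change; set of 4 is {4}
Step 11: find(3) -> no change; set of 3 is {3}
Step 12: union(7, 3) -> merged; set of 7 now {3, 7}
Step 13: union(3, 9) -> merged; set of 3 now {3, 5, 6, 7, 9}
Step 14: union(5, 8) -> merged; set of 5 now {3, 5, 6, 7, 8, 9}
Step 15: union(5, 0) -> merged; set of 5 now {0, 3, 5, 6, 7, 8, 9, 10}
Step 16: union(9, 2) -> merged; set of 9 now {0, 1, 2, 3, 5, 6, 7, 8, 9, 10}
Set of 0: {0, 1, 2, 3, 5, 6, 7, 8, 9, 10}; 6 is a member.

Answer: yes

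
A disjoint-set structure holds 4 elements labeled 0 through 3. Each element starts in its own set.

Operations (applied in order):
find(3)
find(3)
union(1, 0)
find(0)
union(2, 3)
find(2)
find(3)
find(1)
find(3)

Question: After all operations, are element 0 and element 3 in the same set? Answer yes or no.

Answer: no

Derivation:
Step 1: find(3) -> no change; set of 3 is {3}
Step 2: find(3) -> no change; set of 3 is {3}
Step 3: union(1, 0) -> merged; set of 1 now {0, 1}
Step 4: find(0) -> no change; set of 0 is {0, 1}
Step 5: union(2, 3) -> merged; set of 2 now {2, 3}
Step 6: find(2) -> no change; set of 2 is {2, 3}
Step 7: find(3) -> no change; set of 3 is {2, 3}
Step 8: find(1) -> no change; set of 1 is {0, 1}
Step 9: find(3) -> no change; set of 3 is {2, 3}
Set of 0: {0, 1}; 3 is not a member.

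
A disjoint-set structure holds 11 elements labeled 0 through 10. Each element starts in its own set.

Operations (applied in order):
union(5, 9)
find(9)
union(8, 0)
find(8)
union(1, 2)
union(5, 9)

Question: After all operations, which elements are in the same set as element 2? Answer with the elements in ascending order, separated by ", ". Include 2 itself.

Step 1: union(5, 9) -> merged; set of 5 now {5, 9}
Step 2: find(9) -> no change; set of 9 is {5, 9}
Step 3: union(8, 0) -> merged; set of 8 now {0, 8}
Step 4: find(8) -> no change; set of 8 is {0, 8}
Step 5: union(1, 2) -> merged; set of 1 now {1, 2}
Step 6: union(5, 9) -> already same set; set of 5 now {5, 9}
Component of 2: {1, 2}

Answer: 1, 2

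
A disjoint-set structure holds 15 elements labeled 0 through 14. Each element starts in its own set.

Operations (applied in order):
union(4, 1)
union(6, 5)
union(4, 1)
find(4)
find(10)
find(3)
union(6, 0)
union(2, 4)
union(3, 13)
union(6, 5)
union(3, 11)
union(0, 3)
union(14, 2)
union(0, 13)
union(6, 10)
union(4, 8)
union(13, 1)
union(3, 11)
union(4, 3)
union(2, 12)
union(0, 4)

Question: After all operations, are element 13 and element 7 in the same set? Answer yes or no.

Step 1: union(4, 1) -> merged; set of 4 now {1, 4}
Step 2: union(6, 5) -> merged; set of 6 now {5, 6}
Step 3: union(4, 1) -> already same set; set of 4 now {1, 4}
Step 4: find(4) -> no change; set of 4 is {1, 4}
Step 5: find(10) -> no change; set of 10 is {10}
Step 6: find(3) -> no change; set of 3 is {3}
Step 7: union(6, 0) -> merged; set of 6 now {0, 5, 6}
Step 8: union(2, 4) -> merged; set of 2 now {1, 2, 4}
Step 9: union(3, 13) -> merged; set of 3 now {3, 13}
Step 10: union(6, 5) -> already same set; set of 6 now {0, 5, 6}
Step 11: union(3, 11) -> merged; set of 3 now {3, 11, 13}
Step 12: union(0, 3) -> merged; set of 0 now {0, 3, 5, 6, 11, 13}
Step 13: union(14, 2) -> merged; set of 14 now {1, 2, 4, 14}
Step 14: union(0, 13) -> already same set; set of 0 now {0, 3, 5, 6, 11, 13}
Step 15: union(6, 10) -> merged; set of 6 now {0, 3, 5, 6, 10, 11, 13}
Step 16: union(4, 8) -> merged; set of 4 now {1, 2, 4, 8, 14}
Step 17: union(13, 1) -> merged; set of 13 now {0, 1, 2, 3, 4, 5, 6, 8, 10, 11, 13, 14}
Step 18: union(3, 11) -> already same set; set of 3 now {0, 1, 2, 3, 4, 5, 6, 8, 10, 11, 13, 14}
Step 19: union(4, 3) -> already same set; set of 4 now {0, 1, 2, 3, 4, 5, 6, 8, 10, 11, 13, 14}
Step 20: union(2, 12) -> merged; set of 2 now {0, 1, 2, 3, 4, 5, 6, 8, 10, 11, 12, 13, 14}
Step 21: union(0, 4) -> already same set; set of 0 now {0, 1, 2, 3, 4, 5, 6, 8, 10, 11, 12, 13, 14}
Set of 13: {0, 1, 2, 3, 4, 5, 6, 8, 10, 11, 12, 13, 14}; 7 is not a member.

Answer: no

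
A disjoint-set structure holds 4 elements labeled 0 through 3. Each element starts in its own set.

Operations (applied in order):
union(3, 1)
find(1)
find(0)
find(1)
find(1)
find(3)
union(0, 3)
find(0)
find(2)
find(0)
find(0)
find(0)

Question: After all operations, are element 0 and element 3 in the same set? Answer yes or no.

Step 1: union(3, 1) -> merged; set of 3 now {1, 3}
Step 2: find(1) -> no change; set of 1 is {1, 3}
Step 3: find(0) -> no change; set of 0 is {0}
Step 4: find(1) -> no change; set of 1 is {1, 3}
Step 5: find(1) -> no change; set of 1 is {1, 3}
Step 6: find(3) -> no change; set of 3 is {1, 3}
Step 7: union(0, 3) -> merged; set of 0 now {0, 1, 3}
Step 8: find(0) -> no change; set of 0 is {0, 1, 3}
Step 9: find(2) -> no change; set of 2 is {2}
Step 10: find(0) -> no change; set of 0 is {0, 1, 3}
Step 11: find(0) -> no change; set of 0 is {0, 1, 3}
Step 12: find(0) -> no change; set of 0 is {0, 1, 3}
Set of 0: {0, 1, 3}; 3 is a member.

Answer: yes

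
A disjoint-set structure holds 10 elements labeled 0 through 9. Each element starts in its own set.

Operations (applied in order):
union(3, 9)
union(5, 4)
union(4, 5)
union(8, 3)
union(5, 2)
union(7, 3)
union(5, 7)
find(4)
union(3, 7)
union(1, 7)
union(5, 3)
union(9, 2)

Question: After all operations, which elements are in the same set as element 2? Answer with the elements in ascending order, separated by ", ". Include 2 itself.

Step 1: union(3, 9) -> merged; set of 3 now {3, 9}
Step 2: union(5, 4) -> merged; set of 5 now {4, 5}
Step 3: union(4, 5) -> already same set; set of 4 now {4, 5}
Step 4: union(8, 3) -> merged; set of 8 now {3, 8, 9}
Step 5: union(5, 2) -> merged; set of 5 now {2, 4, 5}
Step 6: union(7, 3) -> merged; set of 7 now {3, 7, 8, 9}
Step 7: union(5, 7) -> merged; set of 5 now {2, 3, 4, 5, 7, 8, 9}
Step 8: find(4) -> no change; set of 4 is {2, 3, 4, 5, 7, 8, 9}
Step 9: union(3, 7) -> already same set; set of 3 now {2, 3, 4, 5, 7, 8, 9}
Step 10: union(1, 7) -> merged; set of 1 now {1, 2, 3, 4, 5, 7, 8, 9}
Step 11: union(5, 3) -> already same set; set of 5 now {1, 2, 3, 4, 5, 7, 8, 9}
Step 12: union(9, 2) -> already same set; set of 9 now {1, 2, 3, 4, 5, 7, 8, 9}
Component of 2: {1, 2, 3, 4, 5, 7, 8, 9}

Answer: 1, 2, 3, 4, 5, 7, 8, 9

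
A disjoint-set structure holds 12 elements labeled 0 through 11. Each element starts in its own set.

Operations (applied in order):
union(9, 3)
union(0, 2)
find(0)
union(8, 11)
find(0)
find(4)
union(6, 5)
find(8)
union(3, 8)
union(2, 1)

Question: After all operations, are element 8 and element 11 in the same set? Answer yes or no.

Step 1: union(9, 3) -> merged; set of 9 now {3, 9}
Step 2: union(0, 2) -> merged; set of 0 now {0, 2}
Step 3: find(0) -> no change; set of 0 is {0, 2}
Step 4: union(8, 11) -> merged; set of 8 now {8, 11}
Step 5: find(0) -> no change; set of 0 is {0, 2}
Step 6: find(4) -> no change; set of 4 is {4}
Step 7: union(6, 5) -> merged; set of 6 now {5, 6}
Step 8: find(8) -> no change; set of 8 is {8, 11}
Step 9: union(3, 8) -> merged; set of 3 now {3, 8, 9, 11}
Step 10: union(2, 1) -> merged; set of 2 now {0, 1, 2}
Set of 8: {3, 8, 9, 11}; 11 is a member.

Answer: yes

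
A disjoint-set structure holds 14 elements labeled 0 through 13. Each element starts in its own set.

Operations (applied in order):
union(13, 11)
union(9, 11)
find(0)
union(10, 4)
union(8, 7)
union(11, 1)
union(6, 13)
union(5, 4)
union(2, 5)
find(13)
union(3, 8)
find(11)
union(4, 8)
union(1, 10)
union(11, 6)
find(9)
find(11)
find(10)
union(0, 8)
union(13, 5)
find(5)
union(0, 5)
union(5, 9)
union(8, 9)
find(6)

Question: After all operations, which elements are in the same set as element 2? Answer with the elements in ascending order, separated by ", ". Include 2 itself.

Answer: 0, 1, 2, 3, 4, 5, 6, 7, 8, 9, 10, 11, 13

Derivation:
Step 1: union(13, 11) -> merged; set of 13 now {11, 13}
Step 2: union(9, 11) -> merged; set of 9 now {9, 11, 13}
Step 3: find(0) -> no change; set of 0 is {0}
Step 4: union(10, 4) -> merged; set of 10 now {4, 10}
Step 5: union(8, 7) -> merged; set of 8 now {7, 8}
Step 6: union(11, 1) -> merged; set of 11 now {1, 9, 11, 13}
Step 7: union(6, 13) -> merged; set of 6 now {1, 6, 9, 11, 13}
Step 8: union(5, 4) -> merged; set of 5 now {4, 5, 10}
Step 9: union(2, 5) -> merged; set of 2 now {2, 4, 5, 10}
Step 10: find(13) -> no change; set of 13 is {1, 6, 9, 11, 13}
Step 11: union(3, 8) -> merged; set of 3 now {3, 7, 8}
Step 12: find(11) -> no change; set of 11 is {1, 6, 9, 11, 13}
Step 13: union(4, 8) -> merged; set of 4 now {2, 3, 4, 5, 7, 8, 10}
Step 14: union(1, 10) -> merged; set of 1 now {1, 2, 3, 4, 5, 6, 7, 8, 9, 10, 11, 13}
Step 15: union(11, 6) -> already same set; set of 11 now {1, 2, 3, 4, 5, 6, 7, 8, 9, 10, 11, 13}
Step 16: find(9) -> no change; set of 9 is {1, 2, 3, 4, 5, 6, 7, 8, 9, 10, 11, 13}
Step 17: find(11) -> no change; set of 11 is {1, 2, 3, 4, 5, 6, 7, 8, 9, 10, 11, 13}
Step 18: find(10) -> no change; set of 10 is {1, 2, 3, 4, 5, 6, 7, 8, 9, 10, 11, 13}
Step 19: union(0, 8) -> merged; set of 0 now {0, 1, 2, 3, 4, 5, 6, 7, 8, 9, 10, 11, 13}
Step 20: union(13, 5) -> already same set; set of 13 now {0, 1, 2, 3, 4, 5, 6, 7, 8, 9, 10, 11, 13}
Step 21: find(5) -> no change; set of 5 is {0, 1, 2, 3, 4, 5, 6, 7, 8, 9, 10, 11, 13}
Step 22: union(0, 5) -> already same set; set of 0 now {0, 1, 2, 3, 4, 5, 6, 7, 8, 9, 10, 11, 13}
Step 23: union(5, 9) -> already same set; set of 5 now {0, 1, 2, 3, 4, 5, 6, 7, 8, 9, 10, 11, 13}
Step 24: union(8, 9) -> already same set; set of 8 now {0, 1, 2, 3, 4, 5, 6, 7, 8, 9, 10, 11, 13}
Step 25: find(6) -> no change; set of 6 is {0, 1, 2, 3, 4, 5, 6, 7, 8, 9, 10, 11, 13}
Component of 2: {0, 1, 2, 3, 4, 5, 6, 7, 8, 9, 10, 11, 13}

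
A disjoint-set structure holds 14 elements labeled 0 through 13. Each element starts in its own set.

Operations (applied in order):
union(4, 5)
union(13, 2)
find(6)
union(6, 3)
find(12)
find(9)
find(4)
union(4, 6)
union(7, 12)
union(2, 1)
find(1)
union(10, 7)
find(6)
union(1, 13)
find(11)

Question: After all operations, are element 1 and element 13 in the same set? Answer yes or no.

Answer: yes

Derivation:
Step 1: union(4, 5) -> merged; set of 4 now {4, 5}
Step 2: union(13, 2) -> merged; set of 13 now {2, 13}
Step 3: find(6) -> no change; set of 6 is {6}
Step 4: union(6, 3) -> merged; set of 6 now {3, 6}
Step 5: find(12) -> no change; set of 12 is {12}
Step 6: find(9) -> no change; set of 9 is {9}
Step 7: find(4) -> no change; set of 4 is {4, 5}
Step 8: union(4, 6) -> merged; set of 4 now {3, 4, 5, 6}
Step 9: union(7, 12) -> merged; set of 7 now {7, 12}
Step 10: union(2, 1) -> merged; set of 2 now {1, 2, 13}
Step 11: find(1) -> no change; set of 1 is {1, 2, 13}
Step 12: union(10, 7) -> merged; set of 10 now {7, 10, 12}
Step 13: find(6) -> no change; set of 6 is {3, 4, 5, 6}
Step 14: union(1, 13) -> already same set; set of 1 now {1, 2, 13}
Step 15: find(11) -> no change; set of 11 is {11}
Set of 1: {1, 2, 13}; 13 is a member.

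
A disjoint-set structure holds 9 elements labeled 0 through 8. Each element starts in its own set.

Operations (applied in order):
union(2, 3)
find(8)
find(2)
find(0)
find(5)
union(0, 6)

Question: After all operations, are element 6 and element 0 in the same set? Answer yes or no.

Answer: yes

Derivation:
Step 1: union(2, 3) -> merged; set of 2 now {2, 3}
Step 2: find(8) -> no change; set of 8 is {8}
Step 3: find(2) -> no change; set of 2 is {2, 3}
Step 4: find(0) -> no change; set of 0 is {0}
Step 5: find(5) -> no change; set of 5 is {5}
Step 6: union(0, 6) -> merged; set of 0 now {0, 6}
Set of 6: {0, 6}; 0 is a member.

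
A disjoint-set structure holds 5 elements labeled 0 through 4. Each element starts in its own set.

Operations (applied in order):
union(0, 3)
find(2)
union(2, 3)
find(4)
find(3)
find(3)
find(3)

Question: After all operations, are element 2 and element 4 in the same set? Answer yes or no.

Step 1: union(0, 3) -> merged; set of 0 now {0, 3}
Step 2: find(2) -> no change; set of 2 is {2}
Step 3: union(2, 3) -> merged; set of 2 now {0, 2, 3}
Step 4: find(4) -> no change; set of 4 is {4}
Step 5: find(3) -> no change; set of 3 is {0, 2, 3}
Step 6: find(3) -> no change; set of 3 is {0, 2, 3}
Step 7: find(3) -> no change; set of 3 is {0, 2, 3}
Set of 2: {0, 2, 3}; 4 is not a member.

Answer: no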